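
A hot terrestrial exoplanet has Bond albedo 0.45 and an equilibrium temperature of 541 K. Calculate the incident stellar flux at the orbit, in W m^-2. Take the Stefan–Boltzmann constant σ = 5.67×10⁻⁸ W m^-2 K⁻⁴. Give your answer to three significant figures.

35300 W m^-2

From S(1−α)/4 = σT⁴: S = 4σT⁴/(1−α).
The emitted flux is σT⁴ = 4857 W m^-2.
S = 4·4857/0.55 = 35320 W m^-2.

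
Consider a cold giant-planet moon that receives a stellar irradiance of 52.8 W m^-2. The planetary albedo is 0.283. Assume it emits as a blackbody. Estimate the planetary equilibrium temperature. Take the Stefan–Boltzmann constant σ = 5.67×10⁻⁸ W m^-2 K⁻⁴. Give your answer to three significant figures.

Averaging over the sphere, the absorbed flux is S(1−α)/4 = 9.464 W m^-2.
Set σT⁴ = 9.464 → T = (9.464/σ)^(1/4) = 113.7 K.

114 kelvin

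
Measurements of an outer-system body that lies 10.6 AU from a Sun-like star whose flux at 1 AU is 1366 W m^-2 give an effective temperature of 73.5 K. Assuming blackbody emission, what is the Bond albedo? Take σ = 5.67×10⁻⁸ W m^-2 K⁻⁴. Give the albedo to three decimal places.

Irradiance scales as 1/d², so S = 1366 W m^-2 × (1/10.6)² = 12.16 W m^-2.
Energy balance: S(1−α)/4 = σT⁴, so 1−α = 4σT⁴/S.
σT⁴ = 1.655 W m^-2, so 4σT⁴ = 6.619 W m^-2.
1−α = 6.619/12.16 = 0.5444, so α = 0.4556.

0.456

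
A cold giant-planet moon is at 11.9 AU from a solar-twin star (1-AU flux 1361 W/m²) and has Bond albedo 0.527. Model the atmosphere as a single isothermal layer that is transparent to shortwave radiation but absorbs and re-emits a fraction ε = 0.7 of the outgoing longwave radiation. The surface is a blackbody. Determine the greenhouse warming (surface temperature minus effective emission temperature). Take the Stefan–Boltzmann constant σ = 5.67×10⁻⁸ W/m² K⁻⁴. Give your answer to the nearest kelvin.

Flux at the orbit: S = 1361/(11.9)² = 9.611 W/m².
At the top of the atmosphere, σT_e⁴ = S(1−α)/4 = 1.136 W/m², giving T_e = 66.91 K.
For a single slab of emissivity ε, T_s⁴ = 2T_e⁴/(2−ε); thus T_s = 66.91·(1.538)^(1/4) = 74.52 K.
Greenhouse warming: T_s − T_e = 7.608 K.

8 K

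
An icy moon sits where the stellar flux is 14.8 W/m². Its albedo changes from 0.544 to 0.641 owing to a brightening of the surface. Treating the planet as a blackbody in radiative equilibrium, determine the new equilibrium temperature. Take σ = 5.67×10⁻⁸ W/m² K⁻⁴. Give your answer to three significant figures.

New equilibrium: T₂ = [(1−0.641)·14.80/(4σ)]^(1/4) = 69.57 K.

69.6 kelvin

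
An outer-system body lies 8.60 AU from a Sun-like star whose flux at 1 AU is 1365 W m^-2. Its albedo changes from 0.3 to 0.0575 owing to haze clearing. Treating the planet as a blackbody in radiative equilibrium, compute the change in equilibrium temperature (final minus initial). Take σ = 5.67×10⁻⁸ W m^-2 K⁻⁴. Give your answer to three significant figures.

6.71 K

By the inverse-square law, S = 1365/8.60² = 18.46 W m^-2.
With α = 0.3, T₁ = 86.88 K.
After:  T₂ = [18.46·0.943/(4σ)]^(1/4) = 93.58 K.
Change: 93.58 − 86.88 = 6.707 K.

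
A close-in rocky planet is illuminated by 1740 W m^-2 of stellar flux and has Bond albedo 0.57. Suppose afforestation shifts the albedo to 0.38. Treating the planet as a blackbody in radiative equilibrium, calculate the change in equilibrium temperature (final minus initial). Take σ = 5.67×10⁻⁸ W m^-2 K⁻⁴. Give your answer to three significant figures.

Before: T₁ = [1740·0.43/(4σ)]^(1/4) = 239.7 K.
Final:   T₂ = [S(1−0.38)/(4σ)]^(1/4) = 262.6 K.
Change: 262.6 − 239.7 = 22.96 K.

23.0 K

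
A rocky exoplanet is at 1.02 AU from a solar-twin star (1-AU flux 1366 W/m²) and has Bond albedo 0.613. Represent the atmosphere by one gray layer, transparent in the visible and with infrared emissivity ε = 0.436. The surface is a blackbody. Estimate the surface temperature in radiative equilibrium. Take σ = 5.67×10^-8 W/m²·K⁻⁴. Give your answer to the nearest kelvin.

Irradiance scales as 1/d², so S = 1366 W/m² × (1/1.02)² = 1313 W/m².
At the top of the atmosphere, σT_e⁴ = S(1−α)/4 = 127.0 W/m², giving T_e = 217.6 K.
The surface balance (absorbed SW + ε·downward IR = σT_s⁴) with T_a⁴ = T_s⁴/2 reduces to T_s = T_e·[2/(2−ε)]^¼ = 231.4 K.

231 kelvin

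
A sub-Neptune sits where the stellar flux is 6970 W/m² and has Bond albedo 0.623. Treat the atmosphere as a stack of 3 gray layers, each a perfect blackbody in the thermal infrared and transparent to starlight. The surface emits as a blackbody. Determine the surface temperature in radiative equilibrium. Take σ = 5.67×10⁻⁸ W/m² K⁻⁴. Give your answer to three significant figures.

Top-of-atmosphere balance: σT_e⁴ = S(1−α)/4 = 656.9 W/m² → T_e = 328.1 K.
With N = 3 opaque layers, T_s = (N+1)^(1/4)·T_e = 4^(1/4)·328.1 = 464.0 K.

464 kelvin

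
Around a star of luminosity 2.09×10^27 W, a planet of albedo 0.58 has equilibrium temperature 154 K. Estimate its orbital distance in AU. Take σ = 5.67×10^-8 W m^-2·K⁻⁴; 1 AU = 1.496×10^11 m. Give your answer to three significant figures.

Required flux: S = 4σT⁴/(1−α) = 303.7 W m^-2.
S = L/(4πd²) → d = √(L/4πS) = √(2.09×10^27/(4π·303.7)) = 7.400×10^11 m = 4.947 AU.

4.95 AU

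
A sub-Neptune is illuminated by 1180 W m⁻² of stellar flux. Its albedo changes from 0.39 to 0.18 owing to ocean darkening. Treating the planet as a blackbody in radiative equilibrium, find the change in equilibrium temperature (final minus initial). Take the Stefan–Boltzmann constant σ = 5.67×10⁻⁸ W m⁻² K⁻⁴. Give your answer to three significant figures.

Before: T₁ = [1180·0.61/(4σ)]^(1/4) = 237.4 K.
Final:   T₂ = [S(1−0.18)/(4σ)]^(1/4) = 255.6 K.
Change: 255.6 − 237.4 = 18.22 K.

18.2 K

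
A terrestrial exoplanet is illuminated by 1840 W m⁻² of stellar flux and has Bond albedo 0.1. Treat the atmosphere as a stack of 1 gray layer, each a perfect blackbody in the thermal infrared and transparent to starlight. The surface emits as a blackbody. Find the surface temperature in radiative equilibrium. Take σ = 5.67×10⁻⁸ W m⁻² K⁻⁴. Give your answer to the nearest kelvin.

348 K

OLR = S(1−α)/4 = 414.0 W m⁻²; the top layer radiates at T_e = 292.3 K.
For an N-layer opaque stack, T_s⁴ = (N+1)T_e⁴, hence T_s = (2)^(1/4)×292.3 K = 347.6 K.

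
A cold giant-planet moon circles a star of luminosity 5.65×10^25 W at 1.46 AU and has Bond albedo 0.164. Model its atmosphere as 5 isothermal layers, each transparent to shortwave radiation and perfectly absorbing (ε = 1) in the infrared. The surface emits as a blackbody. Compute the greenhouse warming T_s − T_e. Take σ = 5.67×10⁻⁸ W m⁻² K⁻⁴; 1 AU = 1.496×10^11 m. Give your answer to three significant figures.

77.1 K

d = 1.46 × 1.496×10^11 m = 2.184×10^11 m.
Flux at the orbit: S = L/(4πd²) = 5.65×10^25/(4π·(2.18×10^11)²) = 94.25 W m⁻².
The effective emission temperature is T_e = [S(1−α)/(4σ)]^¼ = 136.5 K.
Surface: T_s = (6)^¼·T_e = 213.7 K.
So the greenhouse effect raises the surface by 213.7 − 136.5 = 77.15 K.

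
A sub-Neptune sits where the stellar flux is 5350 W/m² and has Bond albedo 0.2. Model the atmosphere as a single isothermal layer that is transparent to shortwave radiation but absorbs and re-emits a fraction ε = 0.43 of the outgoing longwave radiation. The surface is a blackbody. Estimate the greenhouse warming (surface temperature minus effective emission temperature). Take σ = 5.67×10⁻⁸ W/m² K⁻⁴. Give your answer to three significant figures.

Effective emission temperature (TOA balance): σT_e⁴ = S(1−α)/4 = 1070 W/m² → T_e = 370.6 K.
For a single slab of emissivity ε, T_s⁴ = 2T_e⁴/(2−ε); thus T_s = 370.6·(1.274)^(1/4) = 393.8 K.
T_s − T_e = 393.8 − 370.6 = 23.12 K.

23.1 K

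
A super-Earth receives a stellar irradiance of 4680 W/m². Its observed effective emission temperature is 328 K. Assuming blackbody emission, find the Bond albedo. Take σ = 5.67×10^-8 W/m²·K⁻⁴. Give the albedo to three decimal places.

0.439

Energy balance: S(1−α)/4 = σT⁴, so 1−α = 4σT⁴/S.
4σT⁴ = 4·5.67×10⁻⁸·(328)⁴ = 2625 W/m².
Hence α = 1 − 2625/4680 = 0.4391.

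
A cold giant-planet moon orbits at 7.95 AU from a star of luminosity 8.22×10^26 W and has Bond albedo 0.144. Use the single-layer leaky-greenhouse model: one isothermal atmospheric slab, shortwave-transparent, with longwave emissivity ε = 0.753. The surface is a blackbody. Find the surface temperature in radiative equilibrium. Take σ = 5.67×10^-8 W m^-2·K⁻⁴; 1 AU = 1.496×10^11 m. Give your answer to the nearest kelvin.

129 K

d = 7.95 × 1.496×10^11 m = 1.189×10^12 m.
S = L/(4πd²) = 46.24 W m^-2.
The planet radiates to space at T_e = [S(1−α)/(4σ)]^(1/4) = 114.9 K.
The surface balance (absorbed SW + ε·downward IR = σT_s⁴) with T_a⁴ = T_s⁴/2 reduces to T_s = T_e·[2/(2−ε)]^¼ = 129.3 K.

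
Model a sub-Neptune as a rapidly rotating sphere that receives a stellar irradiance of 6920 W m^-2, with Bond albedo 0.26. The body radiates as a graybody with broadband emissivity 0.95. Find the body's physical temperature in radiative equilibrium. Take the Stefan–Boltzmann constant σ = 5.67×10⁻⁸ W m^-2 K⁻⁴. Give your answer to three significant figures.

393 K

The planet absorbs (1−α)S over its disc πR² and re-emits over 4πR², so the mean absorbed flux is (1−0.26)·6920/4 = 1280 W m^-2.
Radiative balance εσT⁴ = 1280 gives T = [1280/(0.95·σ)]^(1/4) = 392.6 K.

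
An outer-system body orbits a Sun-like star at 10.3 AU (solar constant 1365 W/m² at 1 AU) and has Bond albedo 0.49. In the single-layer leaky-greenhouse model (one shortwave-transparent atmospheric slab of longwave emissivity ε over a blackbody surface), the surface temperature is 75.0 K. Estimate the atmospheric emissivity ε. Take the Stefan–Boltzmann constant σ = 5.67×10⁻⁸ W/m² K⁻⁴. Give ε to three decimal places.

0.171

Irradiance scales as 1/d², so S = 1365 W/m² × (1/10.3)² = 12.87 W/m².
Effective temperature: T_e = [S(1−α)/(4σ)]^(1/4) = 73.34 K.
Since (2−ε)/2 = (T_e/T_s)⁴ = 0.9144, ε = 0.1712.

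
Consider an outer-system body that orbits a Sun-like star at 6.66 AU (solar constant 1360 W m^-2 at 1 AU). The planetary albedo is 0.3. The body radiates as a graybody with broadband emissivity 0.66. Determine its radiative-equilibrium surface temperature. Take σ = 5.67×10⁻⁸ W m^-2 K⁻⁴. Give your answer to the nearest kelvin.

109 K

By the inverse-square law, S = 1360/6.66² = 30.66 W m^-2.
The planet absorbs (1−α)S over its disc πR² and re-emits over 4πR², so the mean absorbed flux is (1−0.3)·30.66/4 = 5.366 W m^-2.
Radiative balance εσT⁴ = 5.366 gives T = [5.366/(0.66·σ)]^(1/4) = 109.4 K.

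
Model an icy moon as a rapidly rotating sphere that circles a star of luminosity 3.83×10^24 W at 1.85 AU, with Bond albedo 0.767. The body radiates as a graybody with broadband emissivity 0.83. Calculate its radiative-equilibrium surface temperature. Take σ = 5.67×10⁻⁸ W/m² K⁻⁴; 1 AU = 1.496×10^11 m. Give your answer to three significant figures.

47.1 kelvin

d = 1.85 × 1.496×10^11 m = 2.768×10^11 m.
Spreading L over a sphere of radius d: S = 3.83×10^24/(4π·2.77×10^11²) = 3.979 W/m².
Averaging over the sphere, the absorbed flux is S(1−α)/4 = 0.2318 W/m².
Equating to εσT⁴ with ε = 0.83: T = (0.2318/0.83σ)^(1/4) = 47.11 K.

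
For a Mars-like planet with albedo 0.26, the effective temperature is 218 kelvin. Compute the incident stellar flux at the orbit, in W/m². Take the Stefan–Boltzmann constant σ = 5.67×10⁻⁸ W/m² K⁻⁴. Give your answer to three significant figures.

Invert the energy balance for S: S = 4σT⁴/(1−α).
σT⁴ = 5.67×10⁻⁸·(218)⁴ = 128.1 W/m².
So S = 4×128.1/(1−0.26) = 692.2 W/m².

692 W/m²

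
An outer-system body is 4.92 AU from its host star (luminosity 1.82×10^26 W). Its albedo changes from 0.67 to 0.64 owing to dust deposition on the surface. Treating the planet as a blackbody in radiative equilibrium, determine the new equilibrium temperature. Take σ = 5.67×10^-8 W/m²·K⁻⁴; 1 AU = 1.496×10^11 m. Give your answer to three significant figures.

80.7 kelvin

Orbital distance: d = 4.92 AU = 7.360×10^11 m.
Spreading L over a sphere of radius d: S = 1.82×10^26/(4π·7.36×10^11²) = 26.73 W/m².
T₂ = [S(1−α₂)/(4σ)]^(1/4) = [26.73·0.36/(4σ)]^(1/4) = 80.71 K.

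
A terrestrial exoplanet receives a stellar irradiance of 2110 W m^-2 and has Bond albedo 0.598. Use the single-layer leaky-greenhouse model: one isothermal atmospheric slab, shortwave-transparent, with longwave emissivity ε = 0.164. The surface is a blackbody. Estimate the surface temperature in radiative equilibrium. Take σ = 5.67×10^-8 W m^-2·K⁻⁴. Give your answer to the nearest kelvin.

253 K

The planet radiates to space at T_e = [S(1−α)/(4σ)]^(1/4) = 247.3 K.
Surface balance with a leaky layer gives σT_s⁴ = σT_e⁴·2/(2−ε), so T_s = T_e·[2/(2−0.164)]^(1/4) = 252.6 K.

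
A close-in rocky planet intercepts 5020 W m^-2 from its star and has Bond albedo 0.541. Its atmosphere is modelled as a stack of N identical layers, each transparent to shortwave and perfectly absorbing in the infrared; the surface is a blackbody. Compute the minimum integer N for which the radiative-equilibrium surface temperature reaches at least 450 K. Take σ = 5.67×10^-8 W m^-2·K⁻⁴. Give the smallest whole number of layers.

OLR = S(1−α)/4 = 576.0 W m^-2; the top layer radiates at T_e = 317.5 K.
T_s = (N+1)^(1/4)·T_e ≥ 450 K requires N+1 ≥ (T_s/T_e)⁴ = (450/317.5)⁴ = 4.036.
So N ≥ 3.036; the smallest integer is N = 4.

4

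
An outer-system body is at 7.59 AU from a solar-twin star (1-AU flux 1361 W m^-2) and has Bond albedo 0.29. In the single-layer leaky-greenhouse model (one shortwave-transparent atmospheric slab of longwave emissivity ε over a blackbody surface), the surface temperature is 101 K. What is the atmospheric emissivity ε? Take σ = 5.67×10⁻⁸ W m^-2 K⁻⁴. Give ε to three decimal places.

Irradiance scales as 1/d², so S = 1361 W m^-2 × (1/7.59)² = 23.63 W m^-2.
First, T_e = [23.63·(1−0.29)/(4σ)]^(1/4) = 92.74 K.
Since (2−ε)/2 = (T_e/T_s)⁴ = 0.7107, ε = 0.5785.

0.579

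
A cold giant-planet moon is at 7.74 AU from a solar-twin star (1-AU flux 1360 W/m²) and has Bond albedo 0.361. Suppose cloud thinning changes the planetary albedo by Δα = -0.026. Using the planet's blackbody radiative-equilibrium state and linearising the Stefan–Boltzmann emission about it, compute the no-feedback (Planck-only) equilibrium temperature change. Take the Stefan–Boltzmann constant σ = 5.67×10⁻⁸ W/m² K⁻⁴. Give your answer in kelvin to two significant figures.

Flux at the orbit: S = 1360/(7.74)² = 22.70 W/m².
The baseline emission temperature is T_e = 89.43 K.
TOA radiative forcing: ΔF = −S·Δα/4 = −22.70·(-0.026)/4 = 0.1476 W/m².
The Planck feedback parameter is 4σT_e³ = 0.1622 W/m²/K.
Hence the no-feedback warming is ΔF/(4σT_e³) = 0.910 K.

0.91 K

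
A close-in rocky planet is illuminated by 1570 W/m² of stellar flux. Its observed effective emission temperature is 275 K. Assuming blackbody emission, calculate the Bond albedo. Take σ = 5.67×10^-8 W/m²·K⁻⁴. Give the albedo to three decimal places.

Rearranging the radiative balance, α = 1 − 4σT⁴/S.
4σT⁴ = 4·5.67×10⁻⁸·(275)⁴ = 1297 W/m².
1−α = 1297/1570 = 0.8262, so α = 0.1738.

0.174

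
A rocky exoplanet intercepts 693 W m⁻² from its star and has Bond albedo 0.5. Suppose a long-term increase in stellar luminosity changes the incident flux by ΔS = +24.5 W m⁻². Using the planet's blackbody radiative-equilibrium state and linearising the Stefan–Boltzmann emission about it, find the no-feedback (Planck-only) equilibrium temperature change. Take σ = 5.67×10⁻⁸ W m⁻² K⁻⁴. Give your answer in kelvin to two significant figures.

1.7 K

Unperturbed T_e = [693.0·(1−0.5)/(4σ)]^¼ = 197.7 K.
ΔF = Δ[S(1−α)]/4 = (1−0.5)·+24.5/4 = 3.062 W m⁻².
Planck response: λ_P = 4σT_e³ = 4·5.67×10⁻⁸·(197.7)³ = 1.753 W m⁻²/K.
Hence the no-feedback warming is ΔF/(4σT_e³) = 1.75 K.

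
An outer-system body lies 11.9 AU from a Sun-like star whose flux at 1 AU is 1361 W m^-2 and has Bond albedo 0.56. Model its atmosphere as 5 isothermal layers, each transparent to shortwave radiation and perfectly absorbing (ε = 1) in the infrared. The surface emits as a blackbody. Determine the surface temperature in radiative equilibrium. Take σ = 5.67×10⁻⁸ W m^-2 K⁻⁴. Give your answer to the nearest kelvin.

103 K

Irradiance scales as 1/d², so S = 1361 W m^-2 × (1/11.9)² = 9.611 W m^-2.
OLR = S(1−α)/4 = 1.057 W m^-2; the top layer radiates at T_e = 65.71 K.
With N = 5 opaque layers, T_s = (N+1)^(1/4)·T_e = 6^(1/4)·65.71 = 102.8 K.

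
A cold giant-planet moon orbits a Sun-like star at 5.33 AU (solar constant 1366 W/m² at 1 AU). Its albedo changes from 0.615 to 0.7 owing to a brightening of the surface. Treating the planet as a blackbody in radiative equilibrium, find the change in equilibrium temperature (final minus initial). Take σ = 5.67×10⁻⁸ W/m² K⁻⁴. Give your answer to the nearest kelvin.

-6 K

Flux at the orbit: S = 1366/(5.33)² = 48.08 W/m².
Initial: T₁ = [S(1−0.615)/(4σ)]^(1/4) = 95.05 K.
With α = 0.7, T₂ = 89.30 K.
ΔT = T₂ − T₁ = -5.747 K.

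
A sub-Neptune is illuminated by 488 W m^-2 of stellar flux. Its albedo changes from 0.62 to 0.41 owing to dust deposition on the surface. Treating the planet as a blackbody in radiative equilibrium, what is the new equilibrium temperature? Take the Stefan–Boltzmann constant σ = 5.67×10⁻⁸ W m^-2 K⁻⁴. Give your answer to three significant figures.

189 kelvin

New equilibrium: T₂ = [(1−0.41)·488.0/(4σ)]^(1/4) = 188.8 K.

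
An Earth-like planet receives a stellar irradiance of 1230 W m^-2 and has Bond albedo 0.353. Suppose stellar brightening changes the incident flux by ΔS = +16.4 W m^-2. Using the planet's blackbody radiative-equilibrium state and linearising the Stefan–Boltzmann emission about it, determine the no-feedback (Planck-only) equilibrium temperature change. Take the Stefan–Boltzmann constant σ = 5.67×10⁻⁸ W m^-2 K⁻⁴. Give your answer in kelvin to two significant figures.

0.81 K

Unperturbed T_e = [1230·(1−0.353)/(4σ)]^¼ = 243.4 K.
Only a fraction (1−α) is absorbed and it's spread over 4πR², so ΔF = (1−α)ΔS/4 = 2.653 W m^-2.
The Planck feedback parameter is 4σT_e³ = 3.270 W m^-2/K.
ΔT₀ = ΔF/λ_P = 2.653/3.270 = 0.811 K.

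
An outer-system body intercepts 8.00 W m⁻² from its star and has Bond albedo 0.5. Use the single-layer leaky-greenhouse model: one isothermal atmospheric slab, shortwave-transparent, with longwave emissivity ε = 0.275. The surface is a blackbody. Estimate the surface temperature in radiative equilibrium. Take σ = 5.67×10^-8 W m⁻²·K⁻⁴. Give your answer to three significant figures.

Effective emission temperature (TOA balance): σT_e⁴ = S(1−α)/4 = 1.000 W m⁻² → T_e = 64.80 K.
Surface balance with a leaky layer gives σT_s⁴ = σT_e⁴·2/(2−ε), so T_s = T_e·[2/(2−0.275)]^(1/4) = 67.25 K.

67.2 K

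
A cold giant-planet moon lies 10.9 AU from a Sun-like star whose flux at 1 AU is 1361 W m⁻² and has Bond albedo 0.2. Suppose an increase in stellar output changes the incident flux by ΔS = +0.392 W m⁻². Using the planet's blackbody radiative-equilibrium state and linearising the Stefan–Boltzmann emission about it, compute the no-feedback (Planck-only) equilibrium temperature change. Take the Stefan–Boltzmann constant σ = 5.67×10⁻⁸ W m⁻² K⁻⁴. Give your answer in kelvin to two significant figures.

0.68 K

Flux at the orbit: S = 1361/(10.9)² = 11.46 W m⁻².
The baseline emission temperature is T_e = 79.73 K.
Only a fraction (1−α) is absorbed and it's spread over 4πR², so ΔF = (1−α)ΔS/4 = 0.07840 W m⁻².
Linearising σT⁴ gives d(σT⁴)/dT = 4σT_e³ = 0.1149 W m⁻² per K.
So ΔT₀ = 0.07840/0.1149 = 0.682 K.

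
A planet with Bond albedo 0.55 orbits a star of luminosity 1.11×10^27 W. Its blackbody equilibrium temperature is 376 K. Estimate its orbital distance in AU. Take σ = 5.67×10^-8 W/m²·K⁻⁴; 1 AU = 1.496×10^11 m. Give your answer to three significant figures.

The flux needed for this T is 4σT⁴/(1−0.55) = 10070 W/m².
From L = 4πd²S, d = √(1.11×10^27/(4π·10070)) = 9.364×10^10 m = 0.6259 AU.

0.626 AU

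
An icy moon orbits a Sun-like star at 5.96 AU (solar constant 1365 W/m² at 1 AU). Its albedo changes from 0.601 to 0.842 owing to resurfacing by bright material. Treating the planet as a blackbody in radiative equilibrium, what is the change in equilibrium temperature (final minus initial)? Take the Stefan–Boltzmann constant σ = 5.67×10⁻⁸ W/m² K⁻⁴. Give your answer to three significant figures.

Flux at the orbit: S = 1365/(5.96)² = 38.43 W/m².
With α = 0.601, T₁ = 90.68 K.
With α = 0.842, T₂ = 71.93 K.
Change: 71.93 − 90.68 = -18.75 K.

-18.7 K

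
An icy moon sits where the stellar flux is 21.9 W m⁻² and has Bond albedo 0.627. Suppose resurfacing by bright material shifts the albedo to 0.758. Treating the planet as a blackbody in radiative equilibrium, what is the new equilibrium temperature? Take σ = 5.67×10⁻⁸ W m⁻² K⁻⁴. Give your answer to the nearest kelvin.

New equilibrium: T₂ = [(1−0.758)·21.90/(4σ)]^(1/4) = 69.53 K.

70 kelvin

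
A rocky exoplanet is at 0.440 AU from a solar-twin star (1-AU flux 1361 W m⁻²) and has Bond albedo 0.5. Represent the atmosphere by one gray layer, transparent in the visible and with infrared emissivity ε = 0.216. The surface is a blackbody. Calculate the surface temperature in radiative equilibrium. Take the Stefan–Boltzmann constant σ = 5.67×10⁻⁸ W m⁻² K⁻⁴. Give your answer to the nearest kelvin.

Irradiance scales as 1/d², so S = 1361 W m⁻² × (1/0.440)² = 7030 W m⁻².
Effective emission temperature (TOA balance): σT_e⁴ = S(1−α)/4 = 878.7 W m⁻² → T_e = 352.8 K.
For a single slab of emissivity ε, T_s⁴ = 2T_e⁴/(2−ε); thus T_s = 352.8·(1.121)^(1/4) = 363.1 K.

363 kelvin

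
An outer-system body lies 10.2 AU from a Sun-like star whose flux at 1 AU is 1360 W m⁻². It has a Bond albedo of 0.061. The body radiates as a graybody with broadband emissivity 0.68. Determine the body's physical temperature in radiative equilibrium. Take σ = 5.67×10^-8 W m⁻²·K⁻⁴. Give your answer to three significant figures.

Irradiance scales as 1/d², so S = 1360 W m⁻² × (1/10.2)² = 13.07 W m⁻².
Absorbed flux (global mean): S(1−α)/4 = 13.07·0.939/4 = 3.069 W m⁻².
Radiative balance εσT⁴ = 3.069 gives T = [3.069/(0.68·σ)]^(1/4) = 94.45 K.

94.5 K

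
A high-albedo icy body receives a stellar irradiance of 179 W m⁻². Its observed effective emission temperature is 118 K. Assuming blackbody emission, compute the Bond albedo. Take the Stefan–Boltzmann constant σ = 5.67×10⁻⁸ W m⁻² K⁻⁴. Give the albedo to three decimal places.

Rearranging the radiative balance, α = 1 − 4σT⁴/S.
σT⁴ = 10.99 W m⁻², so 4σT⁴ = 43.97 W m⁻².
1−α = 43.97/179.0 = 0.2457, so α = 0.7543.

0.754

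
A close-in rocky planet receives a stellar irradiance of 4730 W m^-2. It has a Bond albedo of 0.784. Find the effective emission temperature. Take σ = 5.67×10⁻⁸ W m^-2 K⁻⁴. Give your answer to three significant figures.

The planet absorbs (1−α)S over its disc πR² and re-emits over 4πR², so the mean absorbed flux is (1−0.784)·4730/4 = 255.4 W m^-2.
Balancing against σT⁴: T = (255.4/5.67×10⁻⁸)^(1/4) = 259.1 K.

259 K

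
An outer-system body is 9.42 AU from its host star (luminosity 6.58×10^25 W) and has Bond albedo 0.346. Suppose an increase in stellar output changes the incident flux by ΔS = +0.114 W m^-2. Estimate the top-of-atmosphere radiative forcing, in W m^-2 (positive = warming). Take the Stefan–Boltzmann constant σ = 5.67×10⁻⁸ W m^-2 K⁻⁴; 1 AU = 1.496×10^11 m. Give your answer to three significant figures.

0.0186 W m^-2

d = 9.42 × 1.496×10^11 m = 1.409×10^12 m.
Spreading L over a sphere of radius d: S = 6.58×10^25/(4π·1.41×10^12²) = 2.637 W m^-2.
ΔF = Δ[S(1−α)]/4 = (1−0.346)·+0.114/4 = 0.01864 W m^-2.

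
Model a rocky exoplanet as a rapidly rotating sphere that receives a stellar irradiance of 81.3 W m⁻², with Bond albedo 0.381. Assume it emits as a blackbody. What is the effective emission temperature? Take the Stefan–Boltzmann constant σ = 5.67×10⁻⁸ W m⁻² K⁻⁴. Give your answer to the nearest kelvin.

Absorbed flux (global mean): S(1−α)/4 = 81.30·0.619/4 = 12.58 W m⁻².
In equilibrium σT⁴ equals this, so T = 122.0 K.

122 K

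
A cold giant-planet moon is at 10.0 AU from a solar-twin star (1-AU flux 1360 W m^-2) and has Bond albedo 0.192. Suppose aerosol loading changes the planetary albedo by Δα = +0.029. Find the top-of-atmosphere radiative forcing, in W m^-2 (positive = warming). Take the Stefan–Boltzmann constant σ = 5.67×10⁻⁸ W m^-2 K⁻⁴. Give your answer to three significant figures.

Irradiance scales as 1/d², so S = 1360 W m^-2 × (1/10.0)² = 13.60 W m^-2.
The change in absorbed flux is Δ[S(1−α)/4] = −SΔα/4 = -0.09860 W m^-2.

-0.0986 W m^-2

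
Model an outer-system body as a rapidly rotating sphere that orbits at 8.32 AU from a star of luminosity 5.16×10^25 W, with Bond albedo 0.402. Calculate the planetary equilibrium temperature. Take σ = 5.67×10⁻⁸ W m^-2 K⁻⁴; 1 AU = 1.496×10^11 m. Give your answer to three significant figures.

51.4 K

d = 8.32 × 1.496×10^11 m = 1.245×10^12 m.
Flux at the orbit: S = L/(4πd²) = 5.16×10^25/(4π·(1.24×10^12)²) = 2.651 W m^-2.
Averaging over the sphere, the absorbed flux is S(1−α)/4 = 0.3963 W m^-2.
In equilibrium σT⁴ equals this, so T = 51.42 K.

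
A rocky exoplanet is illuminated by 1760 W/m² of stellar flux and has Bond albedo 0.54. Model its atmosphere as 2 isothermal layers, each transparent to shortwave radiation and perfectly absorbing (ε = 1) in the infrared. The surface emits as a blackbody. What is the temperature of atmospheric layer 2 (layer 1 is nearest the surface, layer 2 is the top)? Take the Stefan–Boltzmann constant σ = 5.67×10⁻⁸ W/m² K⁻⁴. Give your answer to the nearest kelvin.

244 kelvin

The effective emission temperature is T_e = [S(1−α)/(4σ)]^¼ = 244.4 K.
The net upward flux σT_e⁴ is constant between every pair of levels, so T_k⁴ = (N+1−k)T_e⁴.
With k = 2: T_2 = (2+1−2)^¼·244.4 K = 244.4 K.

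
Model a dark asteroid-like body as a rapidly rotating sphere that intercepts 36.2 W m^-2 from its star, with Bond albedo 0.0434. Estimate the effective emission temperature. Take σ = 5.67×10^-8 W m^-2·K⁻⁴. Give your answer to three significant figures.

Averaging over the sphere, the absorbed flux is S(1−α)/4 = 8.657 W m^-2.
Balancing against σT⁴: T = (8.657/5.67×10⁻⁸)^(1/4) = 111.2 K.

111 kelvin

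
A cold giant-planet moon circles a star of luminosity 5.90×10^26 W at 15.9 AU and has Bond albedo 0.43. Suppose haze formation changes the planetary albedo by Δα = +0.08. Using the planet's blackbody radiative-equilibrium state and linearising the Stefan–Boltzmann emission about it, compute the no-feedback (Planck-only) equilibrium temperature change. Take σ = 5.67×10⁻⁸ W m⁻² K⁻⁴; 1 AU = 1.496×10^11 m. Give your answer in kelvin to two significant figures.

-2.4 kelvin

d = 15.9 × 1.496×10^11 m = 2.379×10^12 m.
Spreading L over a sphere of radius d: S = 5.90×10^26/(4π·2.38×10^12²) = 8.298 W m⁻².
Unperturbed T_e = [8.298·(1−0.43)/(4σ)]^¼ = 67.58 K.
ΔF = −(S/4)Δα = −(8.298/4)×(+0.08) = -0.1660 W m⁻².
Planck response: λ_P = 4σT_e³ = 4·5.67×10⁻⁸·(67.58)³ = 0.06999 W m⁻²/K.
Hence the no-feedback warming is ΔF/(4σT_e³) = -2.37 K.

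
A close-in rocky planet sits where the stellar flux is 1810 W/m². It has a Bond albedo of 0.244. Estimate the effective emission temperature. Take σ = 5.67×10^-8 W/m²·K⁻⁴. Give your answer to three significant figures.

279 K

The planet absorbs (1−α)S over its disc πR² and re-emits over 4πR², so the mean absorbed flux is (1−0.244)·1810/4 = 342.1 W/m².
In equilibrium σT⁴ equals this, so T = 278.7 K.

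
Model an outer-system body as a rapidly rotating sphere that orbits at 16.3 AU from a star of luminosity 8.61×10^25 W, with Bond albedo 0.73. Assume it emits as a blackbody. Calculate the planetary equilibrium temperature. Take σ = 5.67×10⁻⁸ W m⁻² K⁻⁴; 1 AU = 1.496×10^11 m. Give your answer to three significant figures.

34.2 K

d = 16.3 × 1.496×10^11 m = 2.438×10^12 m.
Flux at the orbit: S = L/(4πd²) = 8.61×10^25/(4π·(2.44×10^12)²) = 1.152 W m⁻².
Absorbed flux (global mean): S(1−α)/4 = 1.152·0.27/4 = 0.07778 W m⁻².
Set σT⁴ = 0.07778 → T = (0.07778/σ)^(1/4) = 34.22 K.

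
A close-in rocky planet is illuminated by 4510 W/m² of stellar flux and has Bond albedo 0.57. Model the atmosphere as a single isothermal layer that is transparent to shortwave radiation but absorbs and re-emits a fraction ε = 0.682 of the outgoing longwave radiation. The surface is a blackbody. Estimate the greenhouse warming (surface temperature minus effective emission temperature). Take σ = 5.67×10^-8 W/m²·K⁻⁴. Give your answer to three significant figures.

At the top of the atmosphere, σT_e⁴ = S(1−α)/4 = 484.8 W/m², giving T_e = 304.1 K.
Surface balance with a leaky layer gives σT_s⁴ = σT_e⁴·2/(2−ε), so T_s = T_e·[2/(2−0.682)]^(1/4) = 337.5 K.
T_s − T_e = 337.5 − 304.1 = 33.42 K.

33.4 kelvin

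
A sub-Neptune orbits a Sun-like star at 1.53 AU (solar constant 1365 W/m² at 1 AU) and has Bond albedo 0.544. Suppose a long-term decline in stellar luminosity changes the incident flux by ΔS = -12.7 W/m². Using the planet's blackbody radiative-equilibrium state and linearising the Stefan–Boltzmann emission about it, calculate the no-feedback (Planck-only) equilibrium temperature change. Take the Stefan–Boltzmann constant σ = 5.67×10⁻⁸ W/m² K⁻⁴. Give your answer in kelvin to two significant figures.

Irradiance scales as 1/d², so S = 1365 W/m² × (1/1.53)² = 583.1 W/m².
The baseline emission temperature is T_e = 185.0 K.
ΔF = Δ[S(1−α)]/4 = (1−0.544)·-12.7/4 = -1.448 W/m².
Linearising σT⁴ gives d(σT⁴)/dT = 4σT_e³ = 1.437 W/m² per K.
ΔT₀ = ΔF/λ_P = -1.448/1.437 = -1.01 K.

-1.0 kelvin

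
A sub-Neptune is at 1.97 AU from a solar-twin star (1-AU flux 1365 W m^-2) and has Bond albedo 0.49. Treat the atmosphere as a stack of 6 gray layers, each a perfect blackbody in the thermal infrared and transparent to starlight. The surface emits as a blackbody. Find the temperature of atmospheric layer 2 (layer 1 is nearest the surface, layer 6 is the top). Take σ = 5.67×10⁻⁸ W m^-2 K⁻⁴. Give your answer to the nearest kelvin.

251 K

Irradiance scales as 1/d², so S = 1365 W m^-2 × (1/1.97)² = 351.7 W m^-2.
Top-of-atmosphere balance: σT_e⁴ = S(1−α)/4 = 44.84 W m^-2 → T_e = 167.7 K.
In the N-layer model, layer k (counted from the surface) has T_k = (N+1−k)^(1/4)·T_e.
T_2 = (5)^(1/4)·167.7 = 250.8 K.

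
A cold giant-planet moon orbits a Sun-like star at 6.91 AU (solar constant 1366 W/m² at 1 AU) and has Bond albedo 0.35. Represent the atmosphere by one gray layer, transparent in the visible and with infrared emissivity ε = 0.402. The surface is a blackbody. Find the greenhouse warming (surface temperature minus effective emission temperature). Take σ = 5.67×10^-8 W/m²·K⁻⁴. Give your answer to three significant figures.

By the inverse-square law, S = 1366/6.91² = 28.61 W/m².
The planet radiates to space at T_e = [S(1−α)/(4σ)]^(1/4) = 95.16 K.
For a single slab of emissivity ε, T_s⁴ = 2T_e⁴/(2−ε); thus T_s = 95.16·(1.252)^(1/4) = 100.6 K.
T_s − T_e = 100.6 − 95.16 = 5.491 K.

5.49 kelvin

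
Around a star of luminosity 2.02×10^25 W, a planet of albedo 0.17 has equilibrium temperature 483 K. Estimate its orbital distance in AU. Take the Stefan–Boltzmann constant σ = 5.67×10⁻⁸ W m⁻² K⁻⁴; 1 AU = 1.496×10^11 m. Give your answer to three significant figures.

0.0695 AU

Required flux: S = 4σT⁴/(1−α) = 14870 W m⁻².
Then d = [L/(4πS)]^(1/2) = 1.040×10^10 m, i.e. 0.06950 AU.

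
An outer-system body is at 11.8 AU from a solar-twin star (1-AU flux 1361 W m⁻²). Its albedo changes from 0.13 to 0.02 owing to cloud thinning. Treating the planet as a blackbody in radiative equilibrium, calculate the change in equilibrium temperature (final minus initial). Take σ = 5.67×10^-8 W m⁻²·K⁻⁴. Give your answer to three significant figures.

2.36 K

By the inverse-square law, S = 1361/11.8² = 9.774 W m⁻².
Initial: T₁ = [S(1−0.13)/(4σ)]^(1/4) = 78.25 K.
With α = 0.02, T₂ = 80.62 K.
Change: 80.62 − 78.25 = 2.364 K.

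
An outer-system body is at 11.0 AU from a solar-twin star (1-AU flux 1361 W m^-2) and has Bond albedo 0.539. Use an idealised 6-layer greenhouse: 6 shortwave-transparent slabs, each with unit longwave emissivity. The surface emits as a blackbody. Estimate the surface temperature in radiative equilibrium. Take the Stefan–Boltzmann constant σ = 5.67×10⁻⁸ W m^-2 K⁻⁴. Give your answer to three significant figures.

112 K

By the inverse-square law, S = 1361/11.0² = 11.25 W m^-2.
OLR = S(1−α)/4 = 1.296 W m^-2; the top layer radiates at T_e = 69.15 K.
Layer-by-layer balance gives σT_s⁴ = (N+1)σT_e⁴, so T_s = 7^¼·69.15 = 112.5 K.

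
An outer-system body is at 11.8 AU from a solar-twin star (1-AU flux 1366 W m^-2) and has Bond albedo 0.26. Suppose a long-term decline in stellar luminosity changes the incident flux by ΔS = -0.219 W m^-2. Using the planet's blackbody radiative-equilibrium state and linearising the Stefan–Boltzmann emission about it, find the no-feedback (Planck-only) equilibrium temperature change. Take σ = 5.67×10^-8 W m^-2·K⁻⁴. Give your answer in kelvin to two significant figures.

Flux at the orbit: S = 1366/(11.8)² = 9.810 W m^-2.
The baseline emission temperature is T_e = 75.22 K.
ΔF = Δ[S(1−α)]/4 = (1−0.26)·-0.219/4 = -0.04052 W m^-2.
The Planck feedback parameter is 4σT_e³ = 0.09652 W m^-2/K.
ΔT₀ = ΔF/λ_P = -0.04052/0.09652 = -0.420 K.

-0.42 kelvin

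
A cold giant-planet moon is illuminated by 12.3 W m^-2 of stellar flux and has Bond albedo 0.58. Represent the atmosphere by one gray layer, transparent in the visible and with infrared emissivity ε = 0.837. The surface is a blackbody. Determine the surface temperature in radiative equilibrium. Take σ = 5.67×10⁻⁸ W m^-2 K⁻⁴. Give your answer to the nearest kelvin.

79 kelvin

Effective emission temperature (TOA balance): σT_e⁴ = S(1−α)/4 = 1.292 W m^-2 → T_e = 69.08 K.
For a single slab of emissivity ε, T_s⁴ = 2T_e⁴/(2−ε); thus T_s = 69.08·(1.72)^(1/4) = 79.11 K.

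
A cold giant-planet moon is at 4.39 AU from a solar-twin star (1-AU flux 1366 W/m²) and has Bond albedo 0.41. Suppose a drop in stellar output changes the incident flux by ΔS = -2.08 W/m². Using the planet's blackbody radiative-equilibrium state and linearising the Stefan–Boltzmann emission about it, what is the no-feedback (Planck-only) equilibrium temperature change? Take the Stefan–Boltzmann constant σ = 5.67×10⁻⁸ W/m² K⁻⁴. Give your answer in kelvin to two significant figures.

Irradiance scales as 1/d², so S = 1366 W/m² × (1/4.39)² = 70.88 W/m².
Unperturbed T_e = [70.88·(1−0.41)/(4σ)]^¼ = 116.5 K.
Only a fraction (1−α) is absorbed and it's spread over 4πR², so ΔF = (1−α)ΔS/4 = -0.3068 W/m².
Linearising σT⁴ gives d(σT⁴)/dT = 4σT_e³ = 0.3589 W/m² per K.
Hence the no-feedback warming is ΔF/(4σT_e³) = -0.855 K.

-0.85 K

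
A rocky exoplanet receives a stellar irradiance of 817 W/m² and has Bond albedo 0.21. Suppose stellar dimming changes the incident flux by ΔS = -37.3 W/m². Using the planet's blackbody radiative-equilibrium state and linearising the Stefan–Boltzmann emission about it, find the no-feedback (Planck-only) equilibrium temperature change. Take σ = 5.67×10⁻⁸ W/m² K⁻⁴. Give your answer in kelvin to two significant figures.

-2.6 K

Reference equilibrium: T_e = [S(1−α)/(4σ)]^(1/4) = 231.0 K.
TOA radiative forcing: ΔF = (1−α)ΔS/4 = 0.79·(-37.3)/4 = -7.367 W/m².
Planck response: λ_P = 4σT_e³ = 4·5.67×10⁻⁸·(231.0)³ = 2.794 W/m²/K.
So ΔT₀ = -7.367/2.794 = -2.64 K.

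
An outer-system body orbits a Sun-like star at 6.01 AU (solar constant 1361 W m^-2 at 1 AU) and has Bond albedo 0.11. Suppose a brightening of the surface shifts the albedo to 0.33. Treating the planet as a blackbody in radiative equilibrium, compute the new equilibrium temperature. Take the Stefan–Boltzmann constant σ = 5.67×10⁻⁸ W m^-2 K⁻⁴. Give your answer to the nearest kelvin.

103 kelvin

By the inverse-square law, S = 1361/6.01² = 37.68 W m^-2.
New equilibrium: T₂ = [(1−0.33)·37.68/(4σ)]^(1/4) = 102.7 K.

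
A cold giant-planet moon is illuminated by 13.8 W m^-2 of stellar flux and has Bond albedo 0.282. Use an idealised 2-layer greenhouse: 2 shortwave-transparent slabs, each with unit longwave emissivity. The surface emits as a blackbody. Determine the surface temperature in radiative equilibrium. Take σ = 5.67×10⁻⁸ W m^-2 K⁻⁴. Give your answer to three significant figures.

OLR = S(1−α)/4 = 2.477 W m^-2; the top layer radiates at T_e = 81.30 K.
Layer-by-layer balance gives σT_s⁴ = (N+1)σT_e⁴, so T_s = 3^¼·81.30 = 107.0 K.

107 K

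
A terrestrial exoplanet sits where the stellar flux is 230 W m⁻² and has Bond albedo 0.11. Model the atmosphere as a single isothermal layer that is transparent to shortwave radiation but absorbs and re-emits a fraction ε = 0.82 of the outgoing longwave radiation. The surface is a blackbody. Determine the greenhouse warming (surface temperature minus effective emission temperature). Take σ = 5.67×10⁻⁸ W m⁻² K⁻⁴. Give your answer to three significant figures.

24.4 kelvin

The planet radiates to space at T_e = [S(1−α)/(4σ)]^(1/4) = 173.3 K.
The surface balance (absorbed SW + ε·downward IR = σT_s⁴) with T_a⁴ = T_s⁴/2 reduces to T_s = T_e·[2/(2−ε)]^¼ = 197.8 K.
The atmosphere warms the surface by 24.44 K.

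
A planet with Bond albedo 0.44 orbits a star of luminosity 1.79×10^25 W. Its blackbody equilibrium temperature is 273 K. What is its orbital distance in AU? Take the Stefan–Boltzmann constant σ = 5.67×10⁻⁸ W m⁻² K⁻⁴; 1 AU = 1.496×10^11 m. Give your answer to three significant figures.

The flux needed for this T is 4σT⁴/(1−0.44) = 2250 W m⁻².
S = L/(4πd²) → d = √(L/4πS) = √(1.79×10^25/(4π·2250)) = 2.516×10^10 m = 0.1682 AU.

0.168 AU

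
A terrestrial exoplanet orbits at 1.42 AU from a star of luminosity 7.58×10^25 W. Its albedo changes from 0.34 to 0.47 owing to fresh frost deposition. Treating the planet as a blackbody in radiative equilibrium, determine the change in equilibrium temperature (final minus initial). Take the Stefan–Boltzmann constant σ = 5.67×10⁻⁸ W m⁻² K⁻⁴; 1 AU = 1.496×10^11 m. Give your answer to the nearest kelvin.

-7 kelvin

d = 1.42 × 1.496×10^11 m = 2.124×10^11 m.
Flux at the orbit: S = L/(4πd²) = 7.58×10^25/(4π·(2.12×10^11)²) = 133.7 W m⁻².
Initial: T₁ = [S(1−0.34)/(4σ)]^(1/4) = 140.4 K.
After:  T₂ = [133.7·0.53/(4σ)]^(1/4) = 132.9 K.
Change: 132.9 − 140.4 = -7.494 K.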